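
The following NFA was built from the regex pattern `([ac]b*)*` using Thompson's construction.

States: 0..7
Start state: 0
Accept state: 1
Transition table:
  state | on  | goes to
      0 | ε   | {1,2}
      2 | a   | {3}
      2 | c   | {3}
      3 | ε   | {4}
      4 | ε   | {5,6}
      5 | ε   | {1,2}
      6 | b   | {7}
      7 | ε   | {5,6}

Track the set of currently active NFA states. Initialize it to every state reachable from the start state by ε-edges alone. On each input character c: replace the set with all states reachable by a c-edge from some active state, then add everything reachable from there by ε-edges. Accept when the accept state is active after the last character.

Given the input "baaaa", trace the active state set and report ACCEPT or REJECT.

Answer: REJECT

Steps:
start: ε-closure({0}) = {0,1,2}
'b' @ 1: {}  — state set empty
rest 'aaaa' ignored (set empty)
after full input: {}  (accept=1 not in)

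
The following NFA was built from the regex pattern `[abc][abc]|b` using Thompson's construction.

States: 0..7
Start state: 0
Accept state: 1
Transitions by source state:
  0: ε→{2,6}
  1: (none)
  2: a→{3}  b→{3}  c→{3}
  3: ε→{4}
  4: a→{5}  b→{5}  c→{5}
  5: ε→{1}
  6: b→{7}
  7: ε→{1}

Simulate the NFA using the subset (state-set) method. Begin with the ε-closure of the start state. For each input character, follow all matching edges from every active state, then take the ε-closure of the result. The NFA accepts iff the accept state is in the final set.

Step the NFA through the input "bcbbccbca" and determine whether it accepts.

Answer: REJECT

Derivation:
start: ε-closure({0}) = {0,2,6}
'b' @ 1: {1,3,4,7}  (accept∈set)
'c' @ 2: {1,5}  (accept∈set)
'b' @ 3: {}  — dead — no transitions
rest 'bccbca' ignored (set empty)
after full input: {}  (accept=1 not in)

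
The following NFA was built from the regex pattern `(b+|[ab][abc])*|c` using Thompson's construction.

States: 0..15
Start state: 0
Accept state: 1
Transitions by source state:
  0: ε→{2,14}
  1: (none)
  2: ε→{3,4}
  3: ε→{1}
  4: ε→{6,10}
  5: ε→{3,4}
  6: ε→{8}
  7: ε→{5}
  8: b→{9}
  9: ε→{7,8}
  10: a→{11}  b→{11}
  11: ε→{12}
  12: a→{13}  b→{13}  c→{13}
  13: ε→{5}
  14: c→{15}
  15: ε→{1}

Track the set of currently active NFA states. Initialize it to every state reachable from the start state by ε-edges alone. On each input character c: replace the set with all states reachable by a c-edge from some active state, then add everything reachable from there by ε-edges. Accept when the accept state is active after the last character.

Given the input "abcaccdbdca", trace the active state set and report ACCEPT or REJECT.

Answer: REJECT

Trace:
S₀ = ε-closure({0}) = {0,1,2,3,4,6,8,10,14}
'a' @ 1: {11,12}
'b' @ 2: {1,3,4,5,6,8,10,13}  [accepting]
'c' @ 3: {}  — dead — no transitions
rest 'accdbdca' ignored (set empty)
final: {}; accept 1 not in set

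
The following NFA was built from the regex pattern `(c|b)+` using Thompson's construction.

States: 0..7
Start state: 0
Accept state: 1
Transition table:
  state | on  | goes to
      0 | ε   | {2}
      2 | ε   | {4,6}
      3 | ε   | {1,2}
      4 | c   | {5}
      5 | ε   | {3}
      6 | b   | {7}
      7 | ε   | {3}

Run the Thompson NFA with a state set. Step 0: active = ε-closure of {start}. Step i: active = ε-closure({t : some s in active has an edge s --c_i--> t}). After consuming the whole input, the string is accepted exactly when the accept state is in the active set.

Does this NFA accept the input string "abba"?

start: ε-closure({0}) = {0,2,4,6}
'a' @ 1: {}  — no active states
rest 'bba' ignored (set empty)
end set {} — state 1 not in

Answer: REJECT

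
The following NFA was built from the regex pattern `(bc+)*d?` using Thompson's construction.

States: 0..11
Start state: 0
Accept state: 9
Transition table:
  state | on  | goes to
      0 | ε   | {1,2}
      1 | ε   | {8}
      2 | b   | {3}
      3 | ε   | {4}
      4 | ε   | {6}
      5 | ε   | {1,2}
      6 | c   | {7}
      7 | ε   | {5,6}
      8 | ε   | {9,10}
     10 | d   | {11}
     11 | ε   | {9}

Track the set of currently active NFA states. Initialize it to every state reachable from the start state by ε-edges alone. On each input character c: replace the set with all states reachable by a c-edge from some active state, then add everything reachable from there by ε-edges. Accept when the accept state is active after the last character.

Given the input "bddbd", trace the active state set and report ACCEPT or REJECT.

initial (ε-close {0}): {0,1,2,8,9,10}
'b' @ 1: {3,4,6}
'd' @ 2: {}  — dead — no transitions
rest 'dbd' ignored (set empty)
final: {}; accept 9 not in set

Answer: REJECT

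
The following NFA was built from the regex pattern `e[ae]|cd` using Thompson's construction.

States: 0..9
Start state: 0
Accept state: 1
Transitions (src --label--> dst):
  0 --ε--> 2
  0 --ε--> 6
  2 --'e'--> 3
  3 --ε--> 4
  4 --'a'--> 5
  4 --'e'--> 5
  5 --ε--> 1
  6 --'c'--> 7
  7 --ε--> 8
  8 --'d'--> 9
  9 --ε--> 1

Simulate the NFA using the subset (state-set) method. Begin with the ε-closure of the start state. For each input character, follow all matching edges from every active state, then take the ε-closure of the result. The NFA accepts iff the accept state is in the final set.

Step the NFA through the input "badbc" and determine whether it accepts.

Answer: REJECT

Derivation:
start: ε-closure({0}) = {0,2,6}
'b' @ 1: {}  — no active states
rest 'adbc' ignored (set empty)
end set {} — state 1 not in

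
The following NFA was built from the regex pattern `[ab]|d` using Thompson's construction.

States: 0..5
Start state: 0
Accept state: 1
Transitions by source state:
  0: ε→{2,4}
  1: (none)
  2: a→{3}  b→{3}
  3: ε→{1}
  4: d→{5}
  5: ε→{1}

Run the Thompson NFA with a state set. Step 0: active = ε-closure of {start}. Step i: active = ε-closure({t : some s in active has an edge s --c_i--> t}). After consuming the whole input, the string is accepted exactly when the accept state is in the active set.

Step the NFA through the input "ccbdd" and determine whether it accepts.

start: ε-closure({0}) = {0,2,4}
'c' @ 1: {}  — no active states
rest 'cbdd' ignored (set empty)
after full input: {}  (accept=1 not in)

Answer: REJECT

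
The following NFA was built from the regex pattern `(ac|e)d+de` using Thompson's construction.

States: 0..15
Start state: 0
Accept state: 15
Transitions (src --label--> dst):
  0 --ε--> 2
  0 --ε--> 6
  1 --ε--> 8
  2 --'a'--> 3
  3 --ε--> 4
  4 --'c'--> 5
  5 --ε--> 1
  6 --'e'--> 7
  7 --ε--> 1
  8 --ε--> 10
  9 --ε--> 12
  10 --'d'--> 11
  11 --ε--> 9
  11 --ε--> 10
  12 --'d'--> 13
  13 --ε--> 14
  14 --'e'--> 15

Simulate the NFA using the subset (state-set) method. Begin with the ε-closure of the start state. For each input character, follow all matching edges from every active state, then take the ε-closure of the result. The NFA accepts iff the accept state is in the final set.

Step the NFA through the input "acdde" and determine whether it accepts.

S₀ = ε-closure({0}) = {0,2,6}
'a' @ 1: {3,4}
'c' @ 2: {1,5,8,10}
'd' @ 3: {9,10,11,12}
'd' @ 4: {9,10,11,12,13,14}
'e' @ 5: {15}  (accept∈set)
after full input: {15}  (accept=15 in)

Answer: ACCEPT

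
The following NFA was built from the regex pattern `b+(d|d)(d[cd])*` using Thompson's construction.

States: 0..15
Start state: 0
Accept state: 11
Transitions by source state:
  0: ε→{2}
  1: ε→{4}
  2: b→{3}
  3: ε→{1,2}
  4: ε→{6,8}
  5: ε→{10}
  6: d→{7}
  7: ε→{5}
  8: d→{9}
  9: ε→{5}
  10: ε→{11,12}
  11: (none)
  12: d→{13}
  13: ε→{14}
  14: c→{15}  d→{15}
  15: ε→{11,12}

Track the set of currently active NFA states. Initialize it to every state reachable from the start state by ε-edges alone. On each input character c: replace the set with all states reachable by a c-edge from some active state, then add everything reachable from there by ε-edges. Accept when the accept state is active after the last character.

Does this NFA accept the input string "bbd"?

S₀ = ε-closure({0}) = {0,2}
'b' @ 1: {1,2,3,4,6,8}
'b' @ 2: {1,2,3,4,6,8}
'd' @ 3: {5,7,9,10,11,12}  ✓accept
final: {5,7,9,10,11,12}; accept 11 in set

Answer: ACCEPT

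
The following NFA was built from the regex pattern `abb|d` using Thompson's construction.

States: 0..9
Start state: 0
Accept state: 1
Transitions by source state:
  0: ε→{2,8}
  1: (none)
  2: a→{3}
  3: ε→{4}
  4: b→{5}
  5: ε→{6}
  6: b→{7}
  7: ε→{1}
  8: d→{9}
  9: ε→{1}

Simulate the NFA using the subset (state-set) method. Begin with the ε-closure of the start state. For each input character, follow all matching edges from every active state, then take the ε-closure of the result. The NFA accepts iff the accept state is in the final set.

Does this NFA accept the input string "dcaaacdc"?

Answer: REJECT

Trace:
initial (ε-close {0}): {0,2,8}
'd' @ 1: {1,9}  [accepting]
'c' @ 2: {}  — state set empty
rest 'aaacdc' ignored (set empty)
after full input: {}  (accept=1 not in)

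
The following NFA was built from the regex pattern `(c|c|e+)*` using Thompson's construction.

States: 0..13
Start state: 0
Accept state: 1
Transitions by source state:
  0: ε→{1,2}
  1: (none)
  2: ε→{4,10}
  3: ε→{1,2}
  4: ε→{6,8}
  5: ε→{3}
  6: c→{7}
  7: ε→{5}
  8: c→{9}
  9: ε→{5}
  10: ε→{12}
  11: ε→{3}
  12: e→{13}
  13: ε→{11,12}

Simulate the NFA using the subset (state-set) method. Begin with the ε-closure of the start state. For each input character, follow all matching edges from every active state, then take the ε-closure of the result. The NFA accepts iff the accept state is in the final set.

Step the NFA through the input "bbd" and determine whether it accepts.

S₀ = ε-closure({0}) = {0,1,2,4,6,8,10,12}
'b' @ 1: {}  — no active states
rest 'bd' ignored (set empty)
end set {} — state 1 not in

Answer: REJECT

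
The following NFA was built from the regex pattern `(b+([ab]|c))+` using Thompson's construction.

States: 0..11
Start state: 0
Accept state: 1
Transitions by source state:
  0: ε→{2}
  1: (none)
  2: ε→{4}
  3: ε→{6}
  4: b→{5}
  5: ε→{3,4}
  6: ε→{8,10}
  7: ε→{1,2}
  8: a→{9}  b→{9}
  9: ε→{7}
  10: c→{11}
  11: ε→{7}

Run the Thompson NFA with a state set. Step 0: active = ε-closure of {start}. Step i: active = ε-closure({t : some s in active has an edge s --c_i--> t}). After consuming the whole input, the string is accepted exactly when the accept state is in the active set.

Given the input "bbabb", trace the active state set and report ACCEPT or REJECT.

Answer: ACCEPT

Trace:
initial (ε-close {0}): {0,2,4}
'b' @ 1: {3,4,5,6,8,10}
'b' @ 2: {1,2,3,4,5,6,7,8,9,10}  (accept∈set)
'a' @ 3: {1,2,4,7,9}  (accept∈set)
'b' @ 4: {3,4,5,6,8,10}
'b' @ 5: {1,2,3,4,5,6,7,8,9,10}  (accept∈set)
end set {1,2,3,4,5,6,7,8,9,10} — state 1 in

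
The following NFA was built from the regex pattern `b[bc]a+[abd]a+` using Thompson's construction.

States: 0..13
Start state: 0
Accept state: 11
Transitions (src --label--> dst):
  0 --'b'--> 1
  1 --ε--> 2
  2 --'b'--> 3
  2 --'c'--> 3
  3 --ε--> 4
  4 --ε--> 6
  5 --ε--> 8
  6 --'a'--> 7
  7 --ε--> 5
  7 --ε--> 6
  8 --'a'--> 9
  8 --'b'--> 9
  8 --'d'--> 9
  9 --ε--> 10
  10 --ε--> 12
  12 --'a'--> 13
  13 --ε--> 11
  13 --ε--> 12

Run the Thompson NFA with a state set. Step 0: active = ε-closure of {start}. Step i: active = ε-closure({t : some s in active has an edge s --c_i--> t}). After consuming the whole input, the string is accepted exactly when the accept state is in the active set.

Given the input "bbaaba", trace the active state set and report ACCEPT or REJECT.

Answer: ACCEPT

Trace:
S₀ = ε-closure({0}) = {0}
'b' @ 1: {1,2}
'b' @ 2: {3,4,6}
'a' @ 3: {5,6,7,8}
'a' @ 4: {5,6,7,8,9,10,12}
'b' @ 5: {9,10,12}
'a' @ 6: {11,12,13}  (accept∈set)
after full input: {11,12,13}  (accept=11 in)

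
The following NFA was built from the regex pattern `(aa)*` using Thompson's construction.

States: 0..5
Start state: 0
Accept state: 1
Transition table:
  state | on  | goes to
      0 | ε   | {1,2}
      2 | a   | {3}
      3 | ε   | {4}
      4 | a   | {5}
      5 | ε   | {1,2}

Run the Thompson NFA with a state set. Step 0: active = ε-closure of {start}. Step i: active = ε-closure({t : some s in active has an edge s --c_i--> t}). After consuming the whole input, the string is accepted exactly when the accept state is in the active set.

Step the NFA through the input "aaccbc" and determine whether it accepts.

Answer: REJECT

Derivation:
initial (ε-close {0}): {0,1,2}
'a' @ 1: {3,4}
'a' @ 2: {1,2,5}  ✓accept
'c' @ 3: {}  — dead — no transitions
rest 'cbc' ignored (set empty)
final: {}; accept 1 not in set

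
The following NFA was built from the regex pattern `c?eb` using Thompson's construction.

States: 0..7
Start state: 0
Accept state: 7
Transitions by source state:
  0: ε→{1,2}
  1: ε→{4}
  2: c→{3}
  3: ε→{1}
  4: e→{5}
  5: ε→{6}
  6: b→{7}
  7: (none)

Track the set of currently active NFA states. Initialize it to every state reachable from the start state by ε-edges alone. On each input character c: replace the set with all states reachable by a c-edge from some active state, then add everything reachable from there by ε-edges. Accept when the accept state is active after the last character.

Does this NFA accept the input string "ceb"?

Answer: ACCEPT

Trace:
S₀ = ε-closure({0}) = {0,1,2,4}
'c' @ 1: {1,3,4}
'e' @ 2: {5,6}
'b' @ 3: {7}  (accept∈set)
final: {7}; accept 7 in set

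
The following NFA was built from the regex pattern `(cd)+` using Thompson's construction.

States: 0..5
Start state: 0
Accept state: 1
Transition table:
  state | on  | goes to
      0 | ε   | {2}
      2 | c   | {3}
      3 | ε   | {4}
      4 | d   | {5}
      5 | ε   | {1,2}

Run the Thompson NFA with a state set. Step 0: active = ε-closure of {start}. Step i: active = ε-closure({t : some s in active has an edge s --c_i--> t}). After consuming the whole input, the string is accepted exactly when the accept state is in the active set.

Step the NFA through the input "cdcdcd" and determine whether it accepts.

Answer: ACCEPT

Steps:
initial (ε-close {0}): {0,2}
'c' @ 1: {3,4}
'd' @ 2: {1,2,5}  [accepting]
'c' @ 3: {3,4}
'd' @ 4: {1,2,5}  [accepting]
'c' @ 5: {3,4}
'd' @ 6: {1,2,5}  [accepting]
final: {1,2,5}; accept 1 in set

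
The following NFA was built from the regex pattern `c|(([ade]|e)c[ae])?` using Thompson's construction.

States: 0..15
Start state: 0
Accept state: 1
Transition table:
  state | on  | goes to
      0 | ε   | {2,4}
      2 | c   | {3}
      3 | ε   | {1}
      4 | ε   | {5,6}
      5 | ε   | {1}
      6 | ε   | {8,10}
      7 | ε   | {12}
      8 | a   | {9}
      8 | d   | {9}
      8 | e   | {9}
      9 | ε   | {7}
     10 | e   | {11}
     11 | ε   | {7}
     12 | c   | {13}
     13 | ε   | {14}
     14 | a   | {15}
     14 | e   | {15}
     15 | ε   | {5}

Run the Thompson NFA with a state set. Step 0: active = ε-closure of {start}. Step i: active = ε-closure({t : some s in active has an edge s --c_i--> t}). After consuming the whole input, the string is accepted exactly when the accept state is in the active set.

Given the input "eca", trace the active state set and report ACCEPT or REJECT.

initial (ε-close {0}): {0,1,2,4,5,6,8,10}
'e' @ 1: {7,9,11,12}
'c' @ 2: {13,14}
'a' @ 3: {1,5,15}  (accept∈set)
final: {1,5,15}; accept 1 in set

Answer: ACCEPT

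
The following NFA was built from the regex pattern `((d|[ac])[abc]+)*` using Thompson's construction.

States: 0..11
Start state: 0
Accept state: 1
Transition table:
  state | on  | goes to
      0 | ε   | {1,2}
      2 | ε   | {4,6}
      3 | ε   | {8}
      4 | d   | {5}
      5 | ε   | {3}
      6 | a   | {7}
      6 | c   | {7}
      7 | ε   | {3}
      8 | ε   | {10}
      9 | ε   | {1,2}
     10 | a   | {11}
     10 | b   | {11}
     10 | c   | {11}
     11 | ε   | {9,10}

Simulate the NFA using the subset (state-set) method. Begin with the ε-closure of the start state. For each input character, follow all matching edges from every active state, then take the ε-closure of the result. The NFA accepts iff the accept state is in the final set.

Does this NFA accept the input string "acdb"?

start: ε-closure({0}) = {0,1,2,4,6}
'a' @ 1: {3,7,8,10}
'c' @ 2: {1,2,4,6,9,10,11}  (accept∈set)
'd' @ 3: {3,5,8,10}
'b' @ 4: {1,2,4,6,9,10,11}  (accept∈set)
final: {1,2,4,6,9,10,11}; accept 1 in set

Answer: ACCEPT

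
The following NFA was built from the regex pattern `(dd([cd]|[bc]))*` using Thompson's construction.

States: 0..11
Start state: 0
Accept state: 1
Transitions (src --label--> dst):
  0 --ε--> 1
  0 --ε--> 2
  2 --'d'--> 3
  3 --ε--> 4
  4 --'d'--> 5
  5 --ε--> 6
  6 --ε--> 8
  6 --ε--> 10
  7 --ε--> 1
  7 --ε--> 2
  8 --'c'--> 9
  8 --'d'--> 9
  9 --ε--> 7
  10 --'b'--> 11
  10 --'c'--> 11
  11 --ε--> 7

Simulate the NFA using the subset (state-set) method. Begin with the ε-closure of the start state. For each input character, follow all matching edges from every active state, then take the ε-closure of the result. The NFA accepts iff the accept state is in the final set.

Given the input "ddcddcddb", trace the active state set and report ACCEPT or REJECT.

initial (ε-close {0}): {0,1,2}
'd' @ 1: {3,4}
'd' @ 2: {5,6,8,10}
'c' @ 3: {1,2,7,9,11}  [accepting]
'd' @ 4: {3,4}
'd' @ 5: {5,6,8,10}
'c' @ 6: {1,2,7,9,11}  [accepting]
'd' @ 7: {3,4}
'd' @ 8: {5,6,8,10}
'b' @ 9: {1,2,7,11}  [accepting]
after full input: {1,2,7,11}  (accept=1 in)

Answer: ACCEPT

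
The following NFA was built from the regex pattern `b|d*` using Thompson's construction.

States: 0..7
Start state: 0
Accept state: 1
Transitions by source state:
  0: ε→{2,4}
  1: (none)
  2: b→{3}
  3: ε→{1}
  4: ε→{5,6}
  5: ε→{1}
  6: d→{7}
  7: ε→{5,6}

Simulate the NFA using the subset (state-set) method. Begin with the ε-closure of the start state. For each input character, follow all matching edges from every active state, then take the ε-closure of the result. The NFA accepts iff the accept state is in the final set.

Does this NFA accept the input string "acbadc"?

Answer: REJECT

Steps:
initial (ε-close {0}): {0,1,2,4,5,6}
'a' @ 1: {}  — dead — no transitions
rest 'cbadc' ignored (set empty)
after full input: {}  (accept=1 not in)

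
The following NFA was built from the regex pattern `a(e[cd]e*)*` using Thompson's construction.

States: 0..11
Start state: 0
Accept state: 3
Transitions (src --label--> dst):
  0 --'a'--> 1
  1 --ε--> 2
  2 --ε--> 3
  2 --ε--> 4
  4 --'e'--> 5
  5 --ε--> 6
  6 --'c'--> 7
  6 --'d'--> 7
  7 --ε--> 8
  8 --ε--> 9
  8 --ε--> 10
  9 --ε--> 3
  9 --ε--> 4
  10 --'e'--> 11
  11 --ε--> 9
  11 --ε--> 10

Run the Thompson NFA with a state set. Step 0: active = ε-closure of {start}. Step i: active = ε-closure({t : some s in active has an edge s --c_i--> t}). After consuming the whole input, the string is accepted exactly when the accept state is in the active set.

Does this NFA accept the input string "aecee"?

S₀ = ε-closure({0}) = {0}
'a' @ 1: {1,2,3,4}  ✓accept
'e' @ 2: {5,6}
'c' @ 3: {3,4,7,8,9,10}  ✓accept
'e' @ 4: {3,4,5,6,9,10,11}  ✓accept
'e' @ 5: {3,4,5,6,9,10,11}  ✓accept
after full input: {3,4,5,6,9,10,11}  (accept=3 in)

Answer: ACCEPT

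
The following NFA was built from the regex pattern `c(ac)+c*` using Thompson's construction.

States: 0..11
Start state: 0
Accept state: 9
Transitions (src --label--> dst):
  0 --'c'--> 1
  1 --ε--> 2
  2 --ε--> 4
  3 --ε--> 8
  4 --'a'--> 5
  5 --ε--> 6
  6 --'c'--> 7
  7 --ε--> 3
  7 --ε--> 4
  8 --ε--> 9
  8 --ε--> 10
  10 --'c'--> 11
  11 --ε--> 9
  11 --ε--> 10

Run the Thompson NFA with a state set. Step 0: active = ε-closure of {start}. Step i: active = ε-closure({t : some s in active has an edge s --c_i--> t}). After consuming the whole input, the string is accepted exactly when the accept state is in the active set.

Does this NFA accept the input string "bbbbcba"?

S₀ = ε-closure({0}) = {0}
'b' @ 1: {}  — state set empty
rest 'bbbcba' ignored (set empty)
after full input: {}  (accept=9 not in)

Answer: REJECT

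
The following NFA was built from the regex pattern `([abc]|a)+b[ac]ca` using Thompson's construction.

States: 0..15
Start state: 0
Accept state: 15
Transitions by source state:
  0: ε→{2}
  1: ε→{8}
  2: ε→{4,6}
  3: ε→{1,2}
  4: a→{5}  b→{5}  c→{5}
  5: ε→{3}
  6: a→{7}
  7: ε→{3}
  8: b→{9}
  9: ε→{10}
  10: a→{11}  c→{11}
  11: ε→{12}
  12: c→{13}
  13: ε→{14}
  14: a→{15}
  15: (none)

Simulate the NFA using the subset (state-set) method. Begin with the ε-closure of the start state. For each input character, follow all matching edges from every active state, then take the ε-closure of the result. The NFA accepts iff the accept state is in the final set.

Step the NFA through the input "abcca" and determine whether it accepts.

start: ε-closure({0}) = {0,2,4,6}
'a' @ 1: {1,2,3,4,5,6,7,8}
'b' @ 2: {1,2,3,4,5,6,8,9,10}
'c' @ 3: {1,2,3,4,5,6,8,11,12}
'c' @ 4: {1,2,3,4,5,6,8,13,14}
'a' @ 5: {1,2,3,4,5,6,7,8,15}  (accept∈set)
final: {1,2,3,4,5,6,7,8,15}; accept 15 in set

Answer: ACCEPT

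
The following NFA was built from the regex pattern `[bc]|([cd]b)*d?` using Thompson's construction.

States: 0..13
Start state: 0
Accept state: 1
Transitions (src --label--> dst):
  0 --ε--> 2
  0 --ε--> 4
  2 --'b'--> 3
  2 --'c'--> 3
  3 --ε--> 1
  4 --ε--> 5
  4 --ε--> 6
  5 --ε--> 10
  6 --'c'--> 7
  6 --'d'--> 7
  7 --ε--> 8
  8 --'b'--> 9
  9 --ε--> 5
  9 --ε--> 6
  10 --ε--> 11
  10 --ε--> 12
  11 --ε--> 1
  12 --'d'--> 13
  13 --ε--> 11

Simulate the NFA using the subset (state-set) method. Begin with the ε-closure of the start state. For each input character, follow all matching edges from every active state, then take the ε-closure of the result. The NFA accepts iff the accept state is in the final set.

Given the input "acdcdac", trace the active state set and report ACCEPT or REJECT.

Answer: REJECT

Derivation:
S₀ = ε-closure({0}) = {0,1,2,4,5,6,10,11,12}
'a' @ 1: {}  — dead — no transitions
rest 'cdcdac' ignored (set empty)
after full input: {}  (accept=1 not in)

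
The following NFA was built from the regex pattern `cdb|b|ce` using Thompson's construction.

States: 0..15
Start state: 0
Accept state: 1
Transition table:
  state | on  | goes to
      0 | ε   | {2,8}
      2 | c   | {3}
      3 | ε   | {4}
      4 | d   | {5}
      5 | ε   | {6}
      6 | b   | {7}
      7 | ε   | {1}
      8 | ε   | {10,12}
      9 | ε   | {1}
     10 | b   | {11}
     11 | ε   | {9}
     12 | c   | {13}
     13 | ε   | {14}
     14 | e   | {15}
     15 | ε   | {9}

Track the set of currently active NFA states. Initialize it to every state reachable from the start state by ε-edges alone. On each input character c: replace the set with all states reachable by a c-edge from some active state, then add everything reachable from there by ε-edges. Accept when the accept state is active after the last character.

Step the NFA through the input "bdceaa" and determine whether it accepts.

initial (ε-close {0}): {0,2,8,10,12}
'b' @ 1: {1,9,11}  [accepting]
'd' @ 2: {}  — no active states
rest 'ceaa' ignored (set empty)
end set {} — state 1 not in

Answer: REJECT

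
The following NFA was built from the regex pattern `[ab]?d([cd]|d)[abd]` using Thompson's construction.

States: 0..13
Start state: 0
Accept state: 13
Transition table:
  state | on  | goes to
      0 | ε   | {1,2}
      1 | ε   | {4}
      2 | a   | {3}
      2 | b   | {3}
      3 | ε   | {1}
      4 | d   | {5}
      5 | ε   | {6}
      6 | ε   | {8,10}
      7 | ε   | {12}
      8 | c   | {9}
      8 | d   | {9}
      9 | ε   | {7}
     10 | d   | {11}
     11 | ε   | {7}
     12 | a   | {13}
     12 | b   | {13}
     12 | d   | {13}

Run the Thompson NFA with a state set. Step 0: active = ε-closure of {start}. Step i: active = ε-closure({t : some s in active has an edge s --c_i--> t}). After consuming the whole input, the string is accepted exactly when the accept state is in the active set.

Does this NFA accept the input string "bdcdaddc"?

initial (ε-close {0}): {0,1,2,4}
'b' @ 1: {1,3,4}
'd' @ 2: {5,6,8,10}
'c' @ 3: {7,9,12}
'd' @ 4: {13}  ✓accept
'a' @ 5: {}  — state set empty
rest 'ddc' ignored (set empty)
after full input: {}  (accept=13 not in)

Answer: REJECT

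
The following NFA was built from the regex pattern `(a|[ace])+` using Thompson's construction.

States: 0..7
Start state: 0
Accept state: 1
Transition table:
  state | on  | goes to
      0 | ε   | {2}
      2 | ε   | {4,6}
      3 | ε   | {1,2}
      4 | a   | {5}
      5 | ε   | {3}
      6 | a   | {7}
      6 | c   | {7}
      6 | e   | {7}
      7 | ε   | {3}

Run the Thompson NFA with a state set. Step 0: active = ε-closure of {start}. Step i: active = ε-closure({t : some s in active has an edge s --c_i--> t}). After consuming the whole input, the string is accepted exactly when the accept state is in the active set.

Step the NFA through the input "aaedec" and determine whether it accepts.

Answer: REJECT

Trace:
start: ε-closure({0}) = {0,2,4,6}
'a' @ 1: {1,2,3,4,5,6,7}  [accepting]
'a' @ 2: {1,2,3,4,5,6,7}  [accepting]
'e' @ 3: {1,2,3,4,6,7}  [accepting]
'd' @ 4: {}  — dead — no transitions
rest 'ec' ignored (set empty)
end set {} — state 1 not in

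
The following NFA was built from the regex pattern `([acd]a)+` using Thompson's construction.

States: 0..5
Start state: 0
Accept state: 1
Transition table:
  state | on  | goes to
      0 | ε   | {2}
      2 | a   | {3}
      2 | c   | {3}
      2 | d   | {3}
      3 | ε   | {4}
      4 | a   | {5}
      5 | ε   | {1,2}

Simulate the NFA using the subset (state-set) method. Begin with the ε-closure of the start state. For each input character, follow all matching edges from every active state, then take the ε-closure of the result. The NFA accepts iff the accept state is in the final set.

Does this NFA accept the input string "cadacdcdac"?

Answer: REJECT

Trace:
S₀ = ε-closure({0}) = {0,2}
'c' @ 1: {3,4}
'a' @ 2: {1,2,5}  [accepting]
'd' @ 3: {3,4}
'a' @ 4: {1,2,5}  [accepting]
'c' @ 5: {3,4}
'd' @ 6: {}  — dead — no transitions
rest 'cdac' ignored (set empty)
final: {}; accept 1 not in set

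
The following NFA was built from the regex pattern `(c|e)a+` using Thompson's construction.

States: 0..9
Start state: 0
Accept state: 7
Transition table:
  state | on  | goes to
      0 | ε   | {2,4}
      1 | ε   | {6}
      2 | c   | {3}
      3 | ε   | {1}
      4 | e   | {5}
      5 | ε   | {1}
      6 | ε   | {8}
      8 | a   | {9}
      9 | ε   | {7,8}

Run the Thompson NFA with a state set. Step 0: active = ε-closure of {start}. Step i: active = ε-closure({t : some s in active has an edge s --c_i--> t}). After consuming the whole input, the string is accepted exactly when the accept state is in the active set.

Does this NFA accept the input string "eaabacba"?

S₀ = ε-closure({0}) = {0,2,4}
'e' @ 1: {1,5,6,8}
'a' @ 2: {7,8,9}  [accepting]
'a' @ 3: {7,8,9}  [accepting]
'b' @ 4: {}  — state set empty
rest 'acba' ignored (set empty)
final: {}; accept 7 not in set

Answer: REJECT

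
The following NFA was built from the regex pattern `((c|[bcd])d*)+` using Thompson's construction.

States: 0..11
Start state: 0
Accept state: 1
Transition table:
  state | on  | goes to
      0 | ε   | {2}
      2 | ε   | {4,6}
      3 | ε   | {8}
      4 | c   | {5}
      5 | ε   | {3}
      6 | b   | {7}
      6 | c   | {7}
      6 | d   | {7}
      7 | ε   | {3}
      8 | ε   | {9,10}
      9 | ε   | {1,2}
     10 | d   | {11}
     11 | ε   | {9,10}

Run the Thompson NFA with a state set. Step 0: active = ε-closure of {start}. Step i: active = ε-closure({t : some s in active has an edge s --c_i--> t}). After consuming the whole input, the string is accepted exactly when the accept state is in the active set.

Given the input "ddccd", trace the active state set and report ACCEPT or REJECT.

Answer: ACCEPT

Steps:
initial (ε-close {0}): {0,2,4,6}
'd' @ 1: {1,2,3,4,6,7,8,9,10}  [accepting]
'd' @ 2: {1,2,3,4,6,7,8,9,10,11}  [accepting]
'c' @ 3: {1,2,3,4,5,6,7,8,9,10}  [accepting]
'c' @ 4: {1,2,3,4,5,6,7,8,9,10}  [accepting]
'd' @ 5: {1,2,3,4,6,7,8,9,10,11}  [accepting]
end set {1,2,3,4,6,7,8,9,10,11} — state 1 in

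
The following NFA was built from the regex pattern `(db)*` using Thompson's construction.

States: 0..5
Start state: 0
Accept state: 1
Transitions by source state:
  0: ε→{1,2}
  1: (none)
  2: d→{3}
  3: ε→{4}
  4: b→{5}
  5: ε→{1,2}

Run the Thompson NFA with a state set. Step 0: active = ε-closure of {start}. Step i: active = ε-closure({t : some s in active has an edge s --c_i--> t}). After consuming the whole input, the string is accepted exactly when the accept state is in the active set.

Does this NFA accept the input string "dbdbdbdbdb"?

S₀ = ε-closure({0}) = {0,1,2}
'd' @ 1: {3,4}
'b' @ 2: {1,2,5}  [accepting]
'd' @ 3: {3,4}
'b' @ 4: {1,2,5}  [accepting]
'd' @ 5: {3,4}
'b' @ 6: {1,2,5}  [accepting]
'd' @ 7: {3,4}
'b' @ 8: {1,2,5}  [accepting]
'd' @ 9: {3,4}
'b' @ 10: {1,2,5}  [accepting]
final: {1,2,5}; accept 1 in set

Answer: ACCEPT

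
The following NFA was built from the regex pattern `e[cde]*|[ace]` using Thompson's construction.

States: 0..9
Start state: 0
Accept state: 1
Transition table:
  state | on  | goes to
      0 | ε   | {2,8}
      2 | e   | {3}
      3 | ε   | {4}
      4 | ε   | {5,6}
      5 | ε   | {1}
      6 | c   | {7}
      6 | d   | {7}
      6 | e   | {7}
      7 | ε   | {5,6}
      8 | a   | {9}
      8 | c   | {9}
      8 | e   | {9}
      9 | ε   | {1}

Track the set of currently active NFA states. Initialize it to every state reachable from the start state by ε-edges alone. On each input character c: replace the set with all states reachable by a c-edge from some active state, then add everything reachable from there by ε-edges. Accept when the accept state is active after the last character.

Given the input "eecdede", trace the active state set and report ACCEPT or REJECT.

Answer: ACCEPT

Derivation:
S₀ = ε-closure({0}) = {0,2,8}
'e' @ 1: {1,3,4,5,6,9}  (accept∈set)
'e' @ 2: {1,5,6,7}  (accept∈set)
'c' @ 3: {1,5,6,7}  (accept∈set)
'd' @ 4: {1,5,6,7}  (accept∈set)
'e' @ 5: {1,5,6,7}  (accept∈set)
'd' @ 6: {1,5,6,7}  (accept∈set)
'e' @ 7: {1,5,6,7}  (accept∈set)
end set {1,5,6,7} — state 1 in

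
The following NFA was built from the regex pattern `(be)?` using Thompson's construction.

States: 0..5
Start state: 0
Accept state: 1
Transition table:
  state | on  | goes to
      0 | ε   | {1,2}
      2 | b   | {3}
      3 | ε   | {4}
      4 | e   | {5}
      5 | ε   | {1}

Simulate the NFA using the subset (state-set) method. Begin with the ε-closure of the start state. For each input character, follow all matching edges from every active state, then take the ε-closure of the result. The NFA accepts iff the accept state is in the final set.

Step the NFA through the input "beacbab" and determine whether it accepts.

Answer: REJECT

Derivation:
start: ε-closure({0}) = {0,1,2}
'b' @ 1: {3,4}
'e' @ 2: {1,5}  [accepting]
'a' @ 3: {}  — state set empty
rest 'cbab' ignored (set empty)
after full input: {}  (accept=1 not in)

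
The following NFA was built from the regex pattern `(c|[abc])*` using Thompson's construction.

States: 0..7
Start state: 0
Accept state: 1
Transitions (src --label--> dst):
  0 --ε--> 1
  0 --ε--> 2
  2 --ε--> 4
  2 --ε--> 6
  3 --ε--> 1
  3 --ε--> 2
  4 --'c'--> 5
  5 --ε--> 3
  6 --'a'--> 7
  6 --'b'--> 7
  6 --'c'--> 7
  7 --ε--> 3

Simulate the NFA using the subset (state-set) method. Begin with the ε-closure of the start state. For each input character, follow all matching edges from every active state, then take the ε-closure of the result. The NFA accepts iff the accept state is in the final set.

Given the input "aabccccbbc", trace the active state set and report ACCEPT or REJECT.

Answer: ACCEPT

Trace:
S₀ = ε-closure({0}) = {0,1,2,4,6}
'a' @ 1: {1,2,3,4,6,7}  [accepting]
'a' @ 2: {1,2,3,4,6,7}  [accepting]
'b' @ 3: {1,2,3,4,6,7}  [accepting]
'c' @ 4: {1,2,3,4,5,6,7}  [accepting]
'c' @ 5: {1,2,3,4,5,6,7}  [accepting]
'c' @ 6: {1,2,3,4,5,6,7}  [accepting]
'c' @ 7: {1,2,3,4,5,6,7}  [accepting]
'b' @ 8: {1,2,3,4,6,7}  [accepting]
'b' @ 9: {1,2,3,4,6,7}  [accepting]
'c' @ 10: {1,2,3,4,5,6,7}  [accepting]
after full input: {1,2,3,4,5,6,7}  (accept=1 in)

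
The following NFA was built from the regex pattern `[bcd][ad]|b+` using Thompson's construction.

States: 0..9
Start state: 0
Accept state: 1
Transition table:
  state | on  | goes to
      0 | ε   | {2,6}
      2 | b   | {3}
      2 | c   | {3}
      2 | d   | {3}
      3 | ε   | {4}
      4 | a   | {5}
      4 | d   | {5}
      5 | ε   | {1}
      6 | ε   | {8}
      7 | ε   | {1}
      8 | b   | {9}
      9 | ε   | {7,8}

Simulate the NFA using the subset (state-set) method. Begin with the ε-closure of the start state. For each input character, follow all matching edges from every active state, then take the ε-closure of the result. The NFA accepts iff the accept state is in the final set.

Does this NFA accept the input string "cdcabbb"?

initial (ε-close {0}): {0,2,6,8}
'c' @ 1: {3,4}
'd' @ 2: {1,5}  ✓accept
'c' @ 3: {}  — dead — no transitions
rest 'abbb' ignored (set empty)
end set {} — state 1 not in

Answer: REJECT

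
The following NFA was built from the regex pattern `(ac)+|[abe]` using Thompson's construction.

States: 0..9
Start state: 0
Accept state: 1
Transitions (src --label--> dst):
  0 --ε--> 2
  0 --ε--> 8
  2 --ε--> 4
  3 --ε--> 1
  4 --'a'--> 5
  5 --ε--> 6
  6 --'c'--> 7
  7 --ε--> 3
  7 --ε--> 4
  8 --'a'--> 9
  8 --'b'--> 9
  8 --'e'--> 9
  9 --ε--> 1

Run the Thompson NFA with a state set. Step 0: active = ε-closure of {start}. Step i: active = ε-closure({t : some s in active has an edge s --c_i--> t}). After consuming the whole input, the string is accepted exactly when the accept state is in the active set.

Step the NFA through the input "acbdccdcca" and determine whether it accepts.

Answer: REJECT

Steps:
initial (ε-close {0}): {0,2,4,8}
'a' @ 1: {1,5,6,9}  (accept∈set)
'c' @ 2: {1,3,4,7}  (accept∈set)
'b' @ 3: {}  — state set empty
rest 'dccdcca' ignored (set empty)
final: {}; accept 1 not in set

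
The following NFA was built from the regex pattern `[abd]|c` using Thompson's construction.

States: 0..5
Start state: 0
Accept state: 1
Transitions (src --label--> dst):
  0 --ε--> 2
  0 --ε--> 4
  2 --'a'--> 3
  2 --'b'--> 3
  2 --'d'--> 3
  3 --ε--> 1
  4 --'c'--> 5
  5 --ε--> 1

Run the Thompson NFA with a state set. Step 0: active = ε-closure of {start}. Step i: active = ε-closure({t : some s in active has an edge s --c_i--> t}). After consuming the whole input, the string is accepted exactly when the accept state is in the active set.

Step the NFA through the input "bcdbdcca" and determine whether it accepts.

S₀ = ε-closure({0}) = {0,2,4}
'b' @ 1: {1,3}  ✓accept
'c' @ 2: {}  — state set empty
rest 'dbdcca' ignored (set empty)
final: {}; accept 1 not in set

Answer: REJECT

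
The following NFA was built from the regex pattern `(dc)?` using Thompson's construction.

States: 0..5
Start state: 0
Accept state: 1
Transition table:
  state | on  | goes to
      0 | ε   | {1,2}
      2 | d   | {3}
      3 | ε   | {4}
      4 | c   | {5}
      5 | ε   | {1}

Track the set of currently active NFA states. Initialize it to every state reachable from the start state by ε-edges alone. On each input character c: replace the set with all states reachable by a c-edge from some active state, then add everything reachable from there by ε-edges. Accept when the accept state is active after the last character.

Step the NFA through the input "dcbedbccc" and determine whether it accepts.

S₀ = ε-closure({0}) = {0,1,2}
'd' @ 1: {3,4}
'c' @ 2: {1,5}  (accept∈set)
'b' @ 3: {}  — state set empty
rest 'edbccc' ignored (set empty)
after full input: {}  (accept=1 not in)

Answer: REJECT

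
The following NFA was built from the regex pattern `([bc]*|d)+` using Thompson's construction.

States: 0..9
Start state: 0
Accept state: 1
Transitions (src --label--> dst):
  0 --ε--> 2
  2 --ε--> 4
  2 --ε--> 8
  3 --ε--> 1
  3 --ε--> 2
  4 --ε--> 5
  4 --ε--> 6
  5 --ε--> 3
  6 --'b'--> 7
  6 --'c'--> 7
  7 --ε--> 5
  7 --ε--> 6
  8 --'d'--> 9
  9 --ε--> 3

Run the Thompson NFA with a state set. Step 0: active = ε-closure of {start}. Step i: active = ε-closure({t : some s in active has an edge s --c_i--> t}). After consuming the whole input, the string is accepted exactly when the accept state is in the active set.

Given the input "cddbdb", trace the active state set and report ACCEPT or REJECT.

S₀ = ε-closure({0}) = {0,1,2,3,4,5,6,8}
'c' @ 1: {1,2,3,4,5,6,7,8}  [accepting]
'd' @ 2: {1,2,3,4,5,6,8,9}  [accepting]
'd' @ 3: {1,2,3,4,5,6,8,9}  [accepting]
'b' @ 4: {1,2,3,4,5,6,7,8}  [accepting]
'd' @ 5: {1,2,3,4,5,6,8,9}  [accepting]
'b' @ 6: {1,2,3,4,5,6,7,8}  [accepting]
final: {1,2,3,4,5,6,7,8}; accept 1 in set

Answer: ACCEPT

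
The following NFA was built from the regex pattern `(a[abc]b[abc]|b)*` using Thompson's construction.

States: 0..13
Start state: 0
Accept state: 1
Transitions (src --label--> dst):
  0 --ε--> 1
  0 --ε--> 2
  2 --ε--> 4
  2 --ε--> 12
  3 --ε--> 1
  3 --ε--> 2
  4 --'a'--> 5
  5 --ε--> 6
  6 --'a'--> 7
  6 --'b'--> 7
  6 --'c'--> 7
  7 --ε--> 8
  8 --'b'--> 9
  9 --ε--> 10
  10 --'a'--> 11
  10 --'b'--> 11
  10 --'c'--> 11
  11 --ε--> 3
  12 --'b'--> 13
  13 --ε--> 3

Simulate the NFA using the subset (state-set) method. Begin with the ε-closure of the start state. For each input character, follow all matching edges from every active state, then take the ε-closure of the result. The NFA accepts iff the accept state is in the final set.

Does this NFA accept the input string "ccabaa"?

initial (ε-close {0}): {0,1,2,4,12}
'c' @ 1: {}  — state set empty
rest 'cabaa' ignored (set empty)
after full input: {}  (accept=1 not in)

Answer: REJECT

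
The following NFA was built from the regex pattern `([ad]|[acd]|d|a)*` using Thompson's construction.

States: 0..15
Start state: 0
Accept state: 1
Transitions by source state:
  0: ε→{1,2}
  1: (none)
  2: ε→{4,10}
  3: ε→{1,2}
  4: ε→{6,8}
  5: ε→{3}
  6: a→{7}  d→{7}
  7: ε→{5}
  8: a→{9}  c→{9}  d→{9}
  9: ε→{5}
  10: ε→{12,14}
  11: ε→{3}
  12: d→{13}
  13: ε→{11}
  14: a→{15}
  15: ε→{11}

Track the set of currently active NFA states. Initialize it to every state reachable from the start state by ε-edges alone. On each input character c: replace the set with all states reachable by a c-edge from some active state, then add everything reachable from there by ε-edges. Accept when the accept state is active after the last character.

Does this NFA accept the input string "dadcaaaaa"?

Answer: ACCEPT

Steps:
start: ε-closure({0}) = {0,1,2,4,6,8,10,12,14}
'd' @ 1: {1,2,3,4,5,6,7,8,9,10,11,12,13,14}  ✓accept
'a' @ 2: {1,2,3,4,5,6,7,8,9,10,11,12,14,15}  ✓accept
'd' @ 3: {1,2,3,4,5,6,7,8,9,10,11,12,13,14}  ✓accept
'c' @ 4: {1,2,3,4,5,6,8,9,10,12,14}  ✓accept
'a' @ 5: {1,2,3,4,5,6,7,8,9,10,11,12,14,15}  ✓accept
'a' @ 6: {1,2,3,4,5,6,7,8,9,10,11,12,14,15}  ✓accept
'a' @ 7: {1,2,3,4,5,6,7,8,9,10,11,12,14,15}  ✓accept
'a' @ 8: {1,2,3,4,5,6,7,8,9,10,11,12,14,15}  ✓accept
'a' @ 9: {1,2,3,4,5,6,7,8,9,10,11,12,14,15}  ✓accept
end set {1,2,3,4,5,6,7,8,9,10,11,12,14,15} — state 1 in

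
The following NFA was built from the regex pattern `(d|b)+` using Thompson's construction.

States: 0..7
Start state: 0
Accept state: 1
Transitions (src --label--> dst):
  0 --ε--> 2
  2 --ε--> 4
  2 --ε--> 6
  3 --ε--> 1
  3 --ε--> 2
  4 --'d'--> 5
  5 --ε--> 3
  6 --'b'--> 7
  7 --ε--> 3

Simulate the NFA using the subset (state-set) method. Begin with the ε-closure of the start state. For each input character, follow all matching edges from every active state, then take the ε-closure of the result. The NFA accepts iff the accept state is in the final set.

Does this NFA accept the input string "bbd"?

Answer: ACCEPT

Steps:
initial (ε-close {0}): {0,2,4,6}
'b' @ 1: {1,2,3,4,6,7}  (accept∈set)
'b' @ 2: {1,2,3,4,6,7}  (accept∈set)
'd' @ 3: {1,2,3,4,5,6}  (accept∈set)
after full input: {1,2,3,4,5,6}  (accept=1 in)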